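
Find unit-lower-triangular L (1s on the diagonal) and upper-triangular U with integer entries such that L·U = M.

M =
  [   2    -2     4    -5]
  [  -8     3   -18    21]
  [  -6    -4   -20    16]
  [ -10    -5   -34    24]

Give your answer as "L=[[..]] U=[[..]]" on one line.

  R1 -= -4·R0 → [0,-5,-2,1]
  R2 -= -3·R0 → [0,-10,-8,1]
  R3 -= -5·R0 → [0,-15,-14,-1]
  R2 -= 2·R1 → [0,0,-4,-1]
  R3 -= 3·R1 → [0,0,-8,-4]
  R3 -= 2·R2 → [0,0,0,-2]

L=[[1,0,0,0],[-4,1,0,0],[-3,2,1,0],[-5,3,2,1]] U=[[2,-2,4,-5],[0,-5,-2,1],[0,0,-4,-1],[0,0,0,-2]]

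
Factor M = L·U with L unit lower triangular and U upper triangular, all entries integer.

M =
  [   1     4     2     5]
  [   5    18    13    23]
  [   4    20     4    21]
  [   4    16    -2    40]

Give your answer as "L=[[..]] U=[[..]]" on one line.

L=[[1,0,0,0],[5,1,0,0],[4,-2,1,0],[4,0,-5,1]] U=[[1,4,2,5],[0,-2,3,-2],[0,0,2,-3],[0,0,0,5]]

  row1 -= 5·row0 → [0,-2,3,-2]
  row2 -= 4·row0 → [0,4,-4,1]
  row3 -= 4·row0 → [0,0,-10,20]
  row2 -= -2·row1 → [0,0,2,-3]
  row3 -= 0·row1 → [0,0,-10,20]
  row3 -= -5·row2 → [0,0,0,5]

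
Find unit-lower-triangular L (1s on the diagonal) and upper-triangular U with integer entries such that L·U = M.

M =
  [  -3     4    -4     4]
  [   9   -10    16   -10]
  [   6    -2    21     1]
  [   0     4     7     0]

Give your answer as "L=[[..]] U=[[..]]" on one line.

  row1 -= -3·row0 → [0,2,4,2]
  row2 -= -2·row0 → [0,6,13,9]
  row3 -= 0·row0 → [0,4,7,0]
  row2 -= 3·row1 → [0,0,1,3]
  row3 -= 2·row1 → [0,0,-1,-4]
  row3 -= -1·row2 → [0,0,0,-1]

L=[[1,0,0,0],[-3,1,0,0],[-2,3,1,0],[0,2,-1,1]] U=[[-3,4,-4,4],[0,2,4,2],[0,0,1,3],[0,0,0,-1]]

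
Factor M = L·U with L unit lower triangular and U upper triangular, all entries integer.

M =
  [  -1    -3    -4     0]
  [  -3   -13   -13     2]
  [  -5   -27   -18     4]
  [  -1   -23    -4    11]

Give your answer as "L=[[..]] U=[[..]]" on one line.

L=[[1,0,0,0],[3,1,0,0],[5,3,1,0],[1,5,1,1]] U=[[-1,-3,-4,0],[0,-4,-1,2],[0,0,5,-2],[0,0,0,3]]

  r1 -= 3·r0 → [0,-4,-1,2]
  r2 -= 5·r0 → [0,-12,2,4]
  r3 -= 1·r0 → [0,-20,0,11]
  r2 -= 3·r1 → [0,0,5,-2]
  r3 -= 5·r1 → [0,0,5,1]
  r3 -= 1·r2 → [0,0,0,3]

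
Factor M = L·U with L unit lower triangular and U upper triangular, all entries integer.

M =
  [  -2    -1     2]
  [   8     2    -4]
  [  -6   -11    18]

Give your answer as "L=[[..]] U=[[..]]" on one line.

L=[[1,0,0],[-4,1,0],[3,4,1]] U=[[-2,-1,2],[0,-2,4],[0,0,-4]]

  r1 -= -4·r0 → [0,-2,4]
  r2 -= 3·r0 → [0,-8,12]
  r2 -= 4·r1 → [0,0,-4]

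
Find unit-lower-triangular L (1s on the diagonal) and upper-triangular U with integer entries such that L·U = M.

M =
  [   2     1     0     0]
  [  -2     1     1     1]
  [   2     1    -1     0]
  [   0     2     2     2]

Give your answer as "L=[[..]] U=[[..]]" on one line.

L=[[1,0,0,0],[-1,1,0,0],[1,0,1,0],[0,1,-1,1]] U=[[2,1,0,0],[0,2,1,1],[0,0,-1,0],[0,0,0,1]]

  r1 -= -1·r0 → [0,2,1,1]
  r2 -= 1·r0 → [0,0,-1,0]
  r3 -= 0·r0 → [0,2,2,2]
  r2 -= 0·r1 → [0,0,-1,0]
  r3 -= 1·r1 → [0,0,1,1]
  r3 -= -1·r2 → [0,0,0,1]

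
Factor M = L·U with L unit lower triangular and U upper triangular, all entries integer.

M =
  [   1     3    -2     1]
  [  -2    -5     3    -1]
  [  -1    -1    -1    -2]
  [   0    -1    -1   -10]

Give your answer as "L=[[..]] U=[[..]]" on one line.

  R1 -= -2·R0 → [0,1,-1,1]
  R2 -= -1·R0 → [0,2,-3,-1]
  R3 -= 0·R0 → [0,-1,-1,-10]
  R2 -= 2·R1 → [0,0,-1,-3]
  R3 -= -1·R1 → [0,0,-2,-9]
  R3 -= 2·R2 → [0,0,0,-3]

L=[[1,0,0,0],[-2,1,0,0],[-1,2,1,0],[0,-1,2,1]] U=[[1,3,-2,1],[0,1,-1,1],[0,0,-1,-3],[0,0,0,-3]]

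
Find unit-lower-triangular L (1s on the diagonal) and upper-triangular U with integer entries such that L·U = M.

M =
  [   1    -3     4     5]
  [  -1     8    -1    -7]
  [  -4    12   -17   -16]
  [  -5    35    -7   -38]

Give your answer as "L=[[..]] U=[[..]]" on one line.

  r1 -= -1·r0 → [0,5,3,-2]
  r2 -= -4·r0 → [0,0,-1,4]
  r3 -= -5·r0 → [0,20,13,-13]
  r2 -= 0·r1 → [0,0,-1,4]
  r3 -= 4·r1 → [0,0,1,-5]
  r3 -= -1·r2 → [0,0,0,-1]

L=[[1,0,0,0],[-1,1,0,0],[-4,0,1,0],[-5,4,-1,1]] U=[[1,-3,4,5],[0,5,3,-2],[0,0,-1,4],[0,0,0,-1]]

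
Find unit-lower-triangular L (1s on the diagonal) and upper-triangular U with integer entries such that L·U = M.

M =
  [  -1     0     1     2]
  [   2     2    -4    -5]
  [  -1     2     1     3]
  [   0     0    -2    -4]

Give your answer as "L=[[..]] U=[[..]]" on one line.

L=[[1,0,0,0],[-2,1,0,0],[1,1,1,0],[0,0,-1,1]] U=[[-1,0,1,2],[0,2,-2,-1],[0,0,2,2],[0,0,0,-2]]

  R1 -= -2·R0 → [0,2,-2,-1]
  R2 -= 1·R0 → [0,2,0,1]
  R3 -= 0·R0 → [0,0,-2,-4]
  R2 -= 1·R1 → [0,0,2,2]
  R3 -= 0·R1 → [0,0,-2,-4]
  R3 -= -1·R2 → [0,0,0,-2]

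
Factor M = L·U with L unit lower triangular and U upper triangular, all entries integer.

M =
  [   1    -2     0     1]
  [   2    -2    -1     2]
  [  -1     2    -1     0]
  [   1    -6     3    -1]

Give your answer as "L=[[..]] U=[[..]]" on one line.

L=[[1,0,0,0],[2,1,0,0],[-1,0,1,0],[1,-2,-1,1]] U=[[1,-2,0,1],[0,2,-1,0],[0,0,-1,1],[0,0,0,-1]]

  r1 -= 2·r0 → [0,2,-1,0]
  r2 -= -1·r0 → [0,0,-1,1]
  r3 -= 1·r0 → [0,-4,3,-2]
  r2 -= 0·r1 → [0,0,-1,1]
  r3 -= -2·r1 → [0,0,1,-2]
  r3 -= -1·r2 → [0,0,0,-1]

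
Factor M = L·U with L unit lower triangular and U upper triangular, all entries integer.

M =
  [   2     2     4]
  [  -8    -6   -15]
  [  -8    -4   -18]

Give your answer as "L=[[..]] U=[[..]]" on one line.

L=[[1,0,0],[-4,1,0],[-4,2,1]] U=[[2,2,4],[0,2,1],[0,0,-4]]

  r1 -= -4·r0 → [0,2,1]
  r2 -= -4·r0 → [0,4,-2]
  r2 -= 2·r1 → [0,0,-4]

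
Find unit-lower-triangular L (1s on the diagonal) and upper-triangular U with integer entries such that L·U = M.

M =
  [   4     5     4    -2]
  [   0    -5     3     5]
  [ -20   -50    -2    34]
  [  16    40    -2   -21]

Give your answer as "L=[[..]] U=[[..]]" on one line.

  r1 -= 0·r0 → [0,-5,3,5]
  r2 -= -5·r0 → [0,-25,18,24]
  r3 -= 4·r0 → [0,20,-18,-13]
  r2 -= 5·r1 → [0,0,3,-1]
  r3 -= -4·r1 → [0,0,-6,7]
  r3 -= -2·r2 → [0,0,0,5]

L=[[1,0,0,0],[0,1,0,0],[-5,5,1,0],[4,-4,-2,1]] U=[[4,5,4,-2],[0,-5,3,5],[0,0,3,-1],[0,0,0,5]]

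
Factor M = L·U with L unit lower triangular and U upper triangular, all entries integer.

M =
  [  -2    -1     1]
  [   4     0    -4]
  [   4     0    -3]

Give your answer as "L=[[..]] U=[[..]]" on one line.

L=[[1,0,0],[-2,1,0],[-2,1,1]] U=[[-2,-1,1],[0,-2,-2],[0,0,1]]

  R1 -= -2·R0 → [0,-2,-2]
  R2 -= -2·R0 → [0,-2,-1]
  R2 -= 1·R1 → [0,0,1]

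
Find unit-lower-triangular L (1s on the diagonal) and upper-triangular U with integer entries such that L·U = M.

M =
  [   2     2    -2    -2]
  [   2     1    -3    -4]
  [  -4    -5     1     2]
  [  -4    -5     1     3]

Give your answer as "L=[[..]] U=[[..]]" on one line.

  r1 -= 1·r0 → [0,-1,-1,-2]
  r2 -= -2·r0 → [0,-1,-3,-2]
  r3 -= -2·r0 → [0,-1,-3,-1]
  r2 -= 1·r1 → [0,0,-2,0]
  r3 -= 1·r1 → [0,0,-2,1]
  r3 -= 1·r2 → [0,0,0,1]

L=[[1,0,0,0],[1,1,0,0],[-2,1,1,0],[-2,1,1,1]] U=[[2,2,-2,-2],[0,-1,-1,-2],[0,0,-2,0],[0,0,0,1]]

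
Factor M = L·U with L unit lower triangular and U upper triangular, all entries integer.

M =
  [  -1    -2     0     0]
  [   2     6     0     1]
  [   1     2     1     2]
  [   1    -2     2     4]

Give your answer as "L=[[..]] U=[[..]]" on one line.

L=[[1,0,0,0],[-2,1,0,0],[-1,0,1,0],[-1,-2,2,1]] U=[[-1,-2,0,0],[0,2,0,1],[0,0,1,2],[0,0,0,2]]

  row1 -= -2·row0 → [0,2,0,1]
  row2 -= -1·row0 → [0,0,1,2]
  row3 -= -1·row0 → [0,-4,2,4]
  row2 -= 0·row1 → [0,0,1,2]
  row3 -= -2·row1 → [0,0,2,6]
  row3 -= 2·row2 → [0,0,0,2]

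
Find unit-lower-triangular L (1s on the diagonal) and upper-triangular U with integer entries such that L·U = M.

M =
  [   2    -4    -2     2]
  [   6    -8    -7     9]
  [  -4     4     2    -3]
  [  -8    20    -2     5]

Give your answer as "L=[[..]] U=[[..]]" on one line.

L=[[1,0,0,0],[3,1,0,0],[-2,-1,1,0],[-4,1,3,1]] U=[[2,-4,-2,2],[0,4,-1,3],[0,0,-3,4],[0,0,0,-2]]

  r1 -= 3·r0 → [0,4,-1,3]
  r2 -= -2·r0 → [0,-4,-2,1]
  r3 -= -4·r0 → [0,4,-10,13]
  r2 -= -1·r1 → [0,0,-3,4]
  r3 -= 1·r1 → [0,0,-9,10]
  r3 -= 3·r2 → [0,0,0,-2]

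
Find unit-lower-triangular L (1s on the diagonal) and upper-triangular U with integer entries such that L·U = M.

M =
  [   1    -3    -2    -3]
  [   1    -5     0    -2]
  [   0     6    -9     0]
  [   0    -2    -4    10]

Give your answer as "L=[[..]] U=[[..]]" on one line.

  r1 -= 1·r0 → [0,-2,2,1]
  r2 -= 0·r0 → [0,6,-9,0]
  r3 -= 0·r0 → [0,-2,-4,10]
  r2 -= -3·r1 → [0,0,-3,3]
  r3 -= 1·r1 → [0,0,-6,9]
  r3 -= 2·r2 → [0,0,0,3]

L=[[1,0,0,0],[1,1,0,0],[0,-3,1,0],[0,1,2,1]] U=[[1,-3,-2,-3],[0,-2,2,1],[0,0,-3,3],[0,0,0,3]]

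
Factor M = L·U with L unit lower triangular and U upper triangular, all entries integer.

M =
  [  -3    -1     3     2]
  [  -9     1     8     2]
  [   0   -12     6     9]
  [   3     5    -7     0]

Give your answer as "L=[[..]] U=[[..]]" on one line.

  r1 -= 3·r0 → [0,4,-1,-4]
  r2 -= 0·r0 → [0,-12,6,9]
  r3 -= -1·r0 → [0,4,-4,2]
  r2 -= -3·r1 → [0,0,3,-3]
  r3 -= 1·r1 → [0,0,-3,6]
  r3 -= -1·r2 → [0,0,0,3]

L=[[1,0,0,0],[3,1,0,0],[0,-3,1,0],[-1,1,-1,1]] U=[[-3,-1,3,2],[0,4,-1,-4],[0,0,3,-3],[0,0,0,3]]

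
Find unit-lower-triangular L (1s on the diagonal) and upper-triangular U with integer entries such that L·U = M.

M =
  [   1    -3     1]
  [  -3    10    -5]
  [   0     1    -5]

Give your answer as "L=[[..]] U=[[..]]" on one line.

L=[[1,0,0],[-3,1,0],[0,1,1]] U=[[1,-3,1],[0,1,-2],[0,0,-3]]

  r1 -= -3·r0 → [0,1,-2]
  r2 -= 0·r0 → [0,1,-5]
  r2 -= 1·r1 → [0,0,-3]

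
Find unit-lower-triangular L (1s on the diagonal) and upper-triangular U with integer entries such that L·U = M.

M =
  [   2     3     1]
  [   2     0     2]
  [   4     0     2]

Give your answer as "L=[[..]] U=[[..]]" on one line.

  r1 -= 1·r0 → [0,-3,1]
  r2 -= 2·r0 → [0,-6,0]
  r2 -= 2·r1 → [0,0,-2]

L=[[1,0,0],[1,1,0],[2,2,1]] U=[[2,3,1],[0,-3,1],[0,0,-2]]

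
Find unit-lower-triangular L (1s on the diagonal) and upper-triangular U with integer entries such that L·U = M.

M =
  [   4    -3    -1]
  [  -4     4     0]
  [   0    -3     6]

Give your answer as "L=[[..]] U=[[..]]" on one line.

  row1 -= -1·row0 → [0,1,-1]
  row2 -= 0·row0 → [0,-3,6]
  row2 -= -3·row1 → [0,0,3]

L=[[1,0,0],[-1,1,0],[0,-3,1]] U=[[4,-3,-1],[0,1,-1],[0,0,3]]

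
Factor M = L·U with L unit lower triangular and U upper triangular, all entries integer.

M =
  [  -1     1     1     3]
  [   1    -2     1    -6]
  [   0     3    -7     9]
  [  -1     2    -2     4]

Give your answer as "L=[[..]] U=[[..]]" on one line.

  R1 -= -1·R0 → [0,-1,2,-3]
  R2 -= 0·R0 → [0,3,-7,9]
  R3 -= 1·R0 → [0,1,-3,1]
  R2 -= -3·R1 → [0,0,-1,0]
  R3 -= -1·R1 → [0,0,-1,-2]
  R3 -= 1·R2 → [0,0,0,-2]

L=[[1,0,0,0],[-1,1,0,0],[0,-3,1,0],[1,-1,1,1]] U=[[-1,1,1,3],[0,-1,2,-3],[0,0,-1,0],[0,0,0,-2]]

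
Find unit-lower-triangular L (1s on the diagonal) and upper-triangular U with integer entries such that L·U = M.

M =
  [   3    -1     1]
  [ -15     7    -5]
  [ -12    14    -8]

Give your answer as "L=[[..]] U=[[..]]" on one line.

  r1 -= -5·r0 → [0,2,0]
  r2 -= -4·r0 → [0,10,-4]
  r2 -= 5·r1 → [0,0,-4]

L=[[1,0,0],[-5,1,0],[-4,5,1]] U=[[3,-1,1],[0,2,0],[0,0,-4]]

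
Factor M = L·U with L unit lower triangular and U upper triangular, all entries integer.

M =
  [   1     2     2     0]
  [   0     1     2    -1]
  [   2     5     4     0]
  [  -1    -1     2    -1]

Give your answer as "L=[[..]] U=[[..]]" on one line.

  row1 -= 0·row0 → [0,1,2,-1]
  row2 -= 2·row0 → [0,1,0,0]
  row3 -= -1·row0 → [0,1,4,-1]
  row2 -= 1·row1 → [0,0,-2,1]
  row3 -= 1·row1 → [0,0,2,0]
  row3 -= -1·row2 → [0,0,0,1]

L=[[1,0,0,0],[0,1,0,0],[2,1,1,0],[-1,1,-1,1]] U=[[1,2,2,0],[0,1,2,-1],[0,0,-2,1],[0,0,0,1]]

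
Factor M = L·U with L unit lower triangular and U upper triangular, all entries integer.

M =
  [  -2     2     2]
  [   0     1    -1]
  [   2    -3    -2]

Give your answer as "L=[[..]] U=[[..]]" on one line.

L=[[1,0,0],[0,1,0],[-1,-1,1]] U=[[-2,2,2],[0,1,-1],[0,0,-1]]

  r1 -= 0·r0 → [0,1,-1]
  r2 -= -1·r0 → [0,-1,0]
  r2 -= -1·r1 → [0,0,-1]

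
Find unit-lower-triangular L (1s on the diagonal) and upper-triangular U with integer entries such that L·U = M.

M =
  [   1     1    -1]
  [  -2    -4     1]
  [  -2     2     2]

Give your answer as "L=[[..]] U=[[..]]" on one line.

L=[[1,0,0],[-2,1,0],[-2,-2,1]] U=[[1,1,-1],[0,-2,-1],[0,0,-2]]

  r1 -= -2·r0 → [0,-2,-1]
  r2 -= -2·r0 → [0,4,0]
  r2 -= -2·r1 → [0,0,-2]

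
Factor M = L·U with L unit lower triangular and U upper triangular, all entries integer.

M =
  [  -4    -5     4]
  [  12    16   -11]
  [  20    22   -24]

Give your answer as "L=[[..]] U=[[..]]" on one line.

L=[[1,0,0],[-3,1,0],[-5,-3,1]] U=[[-4,-5,4],[0,1,1],[0,0,-1]]

  row1 -= -3·row0 → [0,1,1]
  row2 -= -5·row0 → [0,-3,-4]
  row2 -= -3·row1 → [0,0,-1]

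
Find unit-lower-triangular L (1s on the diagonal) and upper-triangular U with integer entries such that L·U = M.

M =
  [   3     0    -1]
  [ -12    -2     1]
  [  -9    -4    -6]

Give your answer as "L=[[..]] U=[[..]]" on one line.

L=[[1,0,0],[-4,1,0],[-3,2,1]] U=[[3,0,-1],[0,-2,-3],[0,0,-3]]

  row1 -= -4·row0 → [0,-2,-3]
  row2 -= -3·row0 → [0,-4,-9]
  row2 -= 2·row1 → [0,0,-3]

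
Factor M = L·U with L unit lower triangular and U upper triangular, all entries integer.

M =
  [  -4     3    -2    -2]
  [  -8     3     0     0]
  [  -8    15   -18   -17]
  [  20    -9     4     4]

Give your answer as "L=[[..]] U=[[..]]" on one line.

  R1 -= 2·R0 → [0,-3,4,4]
  R2 -= 2·R0 → [0,9,-14,-13]
  R3 -= -5·R0 → [0,6,-6,-6]
  R2 -= -3·R1 → [0,0,-2,-1]
  R3 -= -2·R1 → [0,0,2,2]
  R3 -= -1·R2 → [0,0,0,1]

L=[[1,0,0,0],[2,1,0,0],[2,-3,1,0],[-5,-2,-1,1]] U=[[-4,3,-2,-2],[0,-3,4,4],[0,0,-2,-1],[0,0,0,1]]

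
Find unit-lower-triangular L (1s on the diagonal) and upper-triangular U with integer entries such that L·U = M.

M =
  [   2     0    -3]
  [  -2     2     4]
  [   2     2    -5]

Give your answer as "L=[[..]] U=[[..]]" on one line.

L=[[1,0,0],[-1,1,0],[1,1,1]] U=[[2,0,-3],[0,2,1],[0,0,-3]]

  row1 -= -1·row0 → [0,2,1]
  row2 -= 1·row0 → [0,2,-2]
  row2 -= 1·row1 → [0,0,-3]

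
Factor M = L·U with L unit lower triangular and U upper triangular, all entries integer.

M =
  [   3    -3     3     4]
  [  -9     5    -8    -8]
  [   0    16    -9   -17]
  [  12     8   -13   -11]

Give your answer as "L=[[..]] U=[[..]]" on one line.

  R1 -= -3·R0 → [0,-4,1,4]
  R2 -= 0·R0 → [0,16,-9,-17]
  R3 -= 4·R0 → [0,20,-25,-27]
  R2 -= -4·R1 → [0,0,-5,-1]
  R3 -= -5·R1 → [0,0,-20,-7]
  R3 -= 4·R2 → [0,0,0,-3]

L=[[1,0,0,0],[-3,1,0,0],[0,-4,1,0],[4,-5,4,1]] U=[[3,-3,3,4],[0,-4,1,4],[0,0,-5,-1],[0,0,0,-3]]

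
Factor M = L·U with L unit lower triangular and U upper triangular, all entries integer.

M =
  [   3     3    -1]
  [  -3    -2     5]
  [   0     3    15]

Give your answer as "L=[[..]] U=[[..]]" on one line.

L=[[1,0,0],[-1,1,0],[0,3,1]] U=[[3,3,-1],[0,1,4],[0,0,3]]

  row1 -= -1·row0 → [0,1,4]
  row2 -= 0·row0 → [0,3,15]
  row2 -= 3·row1 → [0,0,3]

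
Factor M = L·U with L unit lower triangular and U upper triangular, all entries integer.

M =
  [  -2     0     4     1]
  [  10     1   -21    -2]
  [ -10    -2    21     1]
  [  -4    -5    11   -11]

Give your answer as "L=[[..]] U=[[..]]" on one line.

  r1 -= -5·r0 → [0,1,-1,3]
  r2 -= 5·r0 → [0,-2,1,-4]
  r3 -= 2·r0 → [0,-5,3,-13]
  r2 -= -2·r1 → [0,0,-1,2]
  r3 -= -5·r1 → [0,0,-2,2]
  r3 -= 2·r2 → [0,0,0,-2]

L=[[1,0,0,0],[-5,1,0,0],[5,-2,1,0],[2,-5,2,1]] U=[[-2,0,4,1],[0,1,-1,3],[0,0,-1,2],[0,0,0,-2]]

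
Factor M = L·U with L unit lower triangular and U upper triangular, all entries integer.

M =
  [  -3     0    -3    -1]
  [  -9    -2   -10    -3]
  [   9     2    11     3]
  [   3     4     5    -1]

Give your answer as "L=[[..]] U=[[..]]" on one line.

  R1 -= 3·R0 → [0,-2,-1,0]
  R2 -= -3·R0 → [0,2,2,0]
  R3 -= -1·R0 → [0,4,2,-2]
  R2 -= -1·R1 → [0,0,1,0]
  R3 -= -2·R1 → [0,0,0,-2]
  R3 -= 0·R2 → [0,0,0,-2]

L=[[1,0,0,0],[3,1,0,0],[-3,-1,1,0],[-1,-2,0,1]] U=[[-3,0,-3,-1],[0,-2,-1,0],[0,0,1,0],[0,0,0,-2]]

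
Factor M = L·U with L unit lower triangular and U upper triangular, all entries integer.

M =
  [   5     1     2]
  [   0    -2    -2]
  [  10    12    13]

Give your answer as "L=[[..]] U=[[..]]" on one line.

L=[[1,0,0],[0,1,0],[2,-5,1]] U=[[5,1,2],[0,-2,-2],[0,0,-1]]

  R1 -= 0·R0 → [0,-2,-2]
  R2 -= 2·R0 → [0,10,9]
  R2 -= -5·R1 → [0,0,-1]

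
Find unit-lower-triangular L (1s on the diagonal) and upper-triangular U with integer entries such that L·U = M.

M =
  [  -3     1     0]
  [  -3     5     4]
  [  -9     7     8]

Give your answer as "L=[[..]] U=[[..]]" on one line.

  r1 -= 1·r0 → [0,4,4]
  r2 -= 3·r0 → [0,4,8]
  r2 -= 1·r1 → [0,0,4]

L=[[1,0,0],[1,1,0],[3,1,1]] U=[[-3,1,0],[0,4,4],[0,0,4]]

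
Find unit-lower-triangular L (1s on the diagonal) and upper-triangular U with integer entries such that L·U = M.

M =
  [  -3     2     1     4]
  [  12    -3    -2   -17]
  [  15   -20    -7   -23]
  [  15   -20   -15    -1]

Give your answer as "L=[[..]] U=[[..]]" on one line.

  r1 -= -4·r0 → [0,5,2,-1]
  r2 -= -5·r0 → [0,-10,-2,-3]
  r3 -= -5·r0 → [0,-10,-10,19]
  r2 -= -2·r1 → [0,0,2,-5]
  r3 -= -2·r1 → [0,0,-6,17]
  r3 -= -3·r2 → [0,0,0,2]

L=[[1,0,0,0],[-4,1,0,0],[-5,-2,1,0],[-5,-2,-3,1]] U=[[-3,2,1,4],[0,5,2,-1],[0,0,2,-5],[0,0,0,2]]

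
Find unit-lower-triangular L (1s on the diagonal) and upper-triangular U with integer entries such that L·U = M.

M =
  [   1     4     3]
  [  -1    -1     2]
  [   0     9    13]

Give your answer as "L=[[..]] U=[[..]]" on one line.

  r1 -= -1·r0 → [0,3,5]
  r2 -= 0·r0 → [0,9,13]
  r2 -= 3·r1 → [0,0,-2]

L=[[1,0,0],[-1,1,0],[0,3,1]] U=[[1,4,3],[0,3,5],[0,0,-2]]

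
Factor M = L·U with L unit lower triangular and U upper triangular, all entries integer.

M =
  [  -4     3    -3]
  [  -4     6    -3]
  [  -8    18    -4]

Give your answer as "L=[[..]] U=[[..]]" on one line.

  R1 -= 1·R0 → [0,3,0]
  R2 -= 2·R0 → [0,12,2]
  R2 -= 4·R1 → [0,0,2]

L=[[1,0,0],[1,1,0],[2,4,1]] U=[[-4,3,-3],[0,3,0],[0,0,2]]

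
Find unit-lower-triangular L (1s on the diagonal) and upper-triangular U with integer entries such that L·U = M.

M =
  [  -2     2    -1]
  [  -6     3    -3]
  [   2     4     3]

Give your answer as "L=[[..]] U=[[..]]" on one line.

L=[[1,0,0],[3,1,0],[-1,-2,1]] U=[[-2,2,-1],[0,-3,0],[0,0,2]]

  r1 -= 3·r0 → [0,-3,0]
  r2 -= -1·r0 → [0,6,2]
  r2 -= -2·r1 → [0,0,2]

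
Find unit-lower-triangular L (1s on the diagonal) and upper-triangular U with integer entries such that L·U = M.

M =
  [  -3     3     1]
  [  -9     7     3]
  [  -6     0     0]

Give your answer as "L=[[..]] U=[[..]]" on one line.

  R1 -= 3·R0 → [0,-2,0]
  R2 -= 2·R0 → [0,-6,-2]
  R2 -= 3·R1 → [0,0,-2]

L=[[1,0,0],[3,1,0],[2,3,1]] U=[[-3,3,1],[0,-2,0],[0,0,-2]]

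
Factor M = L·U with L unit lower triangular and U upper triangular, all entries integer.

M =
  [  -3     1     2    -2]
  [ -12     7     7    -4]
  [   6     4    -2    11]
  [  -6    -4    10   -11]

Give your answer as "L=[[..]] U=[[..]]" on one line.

  r1 -= 4·r0 → [0,3,-1,4]
  r2 -= -2·r0 → [0,6,2,7]
  r3 -= 2·r0 → [0,-6,6,-7]
  r2 -= 2·r1 → [0,0,4,-1]
  r3 -= -2·r1 → [0,0,4,1]
  r3 -= 1·r2 → [0,0,0,2]

L=[[1,0,0,0],[4,1,0,0],[-2,2,1,0],[2,-2,1,1]] U=[[-3,1,2,-2],[0,3,-1,4],[0,0,4,-1],[0,0,0,2]]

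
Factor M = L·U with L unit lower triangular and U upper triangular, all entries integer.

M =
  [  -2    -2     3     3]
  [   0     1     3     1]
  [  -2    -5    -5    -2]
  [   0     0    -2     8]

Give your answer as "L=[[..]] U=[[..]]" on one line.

  row1 -= 0·row0 → [0,1,3,1]
  row2 -= 1·row0 → [0,-3,-8,-5]
  row3 -= 0·row0 → [0,0,-2,8]
  row2 -= -3·row1 → [0,0,1,-2]
  row3 -= 0·row1 → [0,0,-2,8]
  row3 -= -2·row2 → [0,0,0,4]

L=[[1,0,0,0],[0,1,0,0],[1,-3,1,0],[0,0,-2,1]] U=[[-2,-2,3,3],[0,1,3,1],[0,0,1,-2],[0,0,0,4]]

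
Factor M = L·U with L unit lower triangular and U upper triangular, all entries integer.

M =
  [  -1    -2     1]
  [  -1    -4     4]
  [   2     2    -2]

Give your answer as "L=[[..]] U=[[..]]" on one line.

L=[[1,0,0],[1,1,0],[-2,1,1]] U=[[-1,-2,1],[0,-2,3],[0,0,-3]]

  R1 -= 1·R0 → [0,-2,3]
  R2 -= -2·R0 → [0,-2,0]
  R2 -= 1·R1 → [0,0,-3]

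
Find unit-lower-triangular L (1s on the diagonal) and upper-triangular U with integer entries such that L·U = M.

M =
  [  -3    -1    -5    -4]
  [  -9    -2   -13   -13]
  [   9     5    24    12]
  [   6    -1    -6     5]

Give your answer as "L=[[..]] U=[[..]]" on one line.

  r1 -= 3·r0 → [0,1,2,-1]
  r2 -= -3·r0 → [0,2,9,0]
  r3 -= -2·r0 → [0,-3,-16,-3]
  r2 -= 2·r1 → [0,0,5,2]
  r3 -= -3·r1 → [0,0,-10,-6]
  r3 -= -2·r2 → [0,0,0,-2]

L=[[1,0,0,0],[3,1,0,0],[-3,2,1,0],[-2,-3,-2,1]] U=[[-3,-1,-5,-4],[0,1,2,-1],[0,0,5,2],[0,0,0,-2]]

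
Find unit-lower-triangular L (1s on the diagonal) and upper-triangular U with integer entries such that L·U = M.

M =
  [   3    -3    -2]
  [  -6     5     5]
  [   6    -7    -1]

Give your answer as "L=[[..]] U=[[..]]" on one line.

  r1 -= -2·r0 → [0,-1,1]
  r2 -= 2·r0 → [0,-1,3]
  r2 -= 1·r1 → [0,0,2]

L=[[1,0,0],[-2,1,0],[2,1,1]] U=[[3,-3,-2],[0,-1,1],[0,0,2]]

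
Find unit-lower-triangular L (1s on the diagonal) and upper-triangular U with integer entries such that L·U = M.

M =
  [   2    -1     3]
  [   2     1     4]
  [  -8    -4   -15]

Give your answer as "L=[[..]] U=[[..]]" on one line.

L=[[1,0,0],[1,1,0],[-4,-4,1]] U=[[2,-1,3],[0,2,1],[0,0,1]]

  R1 -= 1·R0 → [0,2,1]
  R2 -= -4·R0 → [0,-8,-3]
  R2 -= -4·R1 → [0,0,1]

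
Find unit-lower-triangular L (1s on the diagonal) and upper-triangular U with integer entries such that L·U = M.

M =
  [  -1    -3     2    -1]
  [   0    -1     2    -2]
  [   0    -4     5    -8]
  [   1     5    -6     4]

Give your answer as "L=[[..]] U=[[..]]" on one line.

L=[[1,0,0,0],[0,1,0,0],[0,4,1,0],[-1,-2,0,1]] U=[[-1,-3,2,-1],[0,-1,2,-2],[0,0,-3,0],[0,0,0,-1]]

  R1 -= 0·R0 → [0,-1,2,-2]
  R2 -= 0·R0 → [0,-4,5,-8]
  R3 -= -1·R0 → [0,2,-4,3]
  R2 -= 4·R1 → [0,0,-3,0]
  R3 -= -2·R1 → [0,0,0,-1]
  R3 -= 0·R2 → [0,0,0,-1]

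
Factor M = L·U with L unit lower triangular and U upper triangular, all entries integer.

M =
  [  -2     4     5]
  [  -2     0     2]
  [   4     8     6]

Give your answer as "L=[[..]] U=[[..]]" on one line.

L=[[1,0,0],[1,1,0],[-2,-4,1]] U=[[-2,4,5],[0,-4,-3],[0,0,4]]

  row1 -= 1·row0 → [0,-4,-3]
  row2 -= -2·row0 → [0,16,16]
  row2 -= -4·row1 → [0,0,4]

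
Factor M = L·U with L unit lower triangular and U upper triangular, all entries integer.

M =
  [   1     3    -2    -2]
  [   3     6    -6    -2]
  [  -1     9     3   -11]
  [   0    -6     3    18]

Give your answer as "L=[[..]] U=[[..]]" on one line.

L=[[1,0,0,0],[3,1,0,0],[-1,-4,1,0],[0,2,3,1]] U=[[1,3,-2,-2],[0,-3,0,4],[0,0,1,3],[0,0,0,1]]

  row1 -= 3·row0 → [0,-3,0,4]
  row2 -= -1·row0 → [0,12,1,-13]
  row3 -= 0·row0 → [0,-6,3,18]
  row2 -= -4·row1 → [0,0,1,3]
  row3 -= 2·row1 → [0,0,3,10]
  row3 -= 3·row2 → [0,0,0,1]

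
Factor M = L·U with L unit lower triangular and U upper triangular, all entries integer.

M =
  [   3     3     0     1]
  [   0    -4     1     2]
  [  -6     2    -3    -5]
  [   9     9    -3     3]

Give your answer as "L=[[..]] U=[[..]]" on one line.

L=[[1,0,0,0],[0,1,0,0],[-2,-2,1,0],[3,0,3,1]] U=[[3,3,0,1],[0,-4,1,2],[0,0,-1,1],[0,0,0,-3]]

  row1 -= 0·row0 → [0,-4,1,2]
  row2 -= -2·row0 → [0,8,-3,-3]
  row3 -= 3·row0 → [0,0,-3,0]
  row2 -= -2·row1 → [0,0,-1,1]
  row3 -= 0·row1 → [0,0,-3,0]
  row3 -= 3·row2 → [0,0,0,-3]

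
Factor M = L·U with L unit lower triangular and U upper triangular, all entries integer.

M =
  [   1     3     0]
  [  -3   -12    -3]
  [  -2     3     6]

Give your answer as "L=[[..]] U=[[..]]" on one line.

  row1 -= -3·row0 → [0,-3,-3]
  row2 -= -2·row0 → [0,9,6]
  row2 -= -3·row1 → [0,0,-3]

L=[[1,0,0],[-3,1,0],[-2,-3,1]] U=[[1,3,0],[0,-3,-3],[0,0,-3]]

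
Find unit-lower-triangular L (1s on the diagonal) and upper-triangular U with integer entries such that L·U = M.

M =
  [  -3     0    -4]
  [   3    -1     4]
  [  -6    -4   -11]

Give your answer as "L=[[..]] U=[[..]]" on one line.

  row1 -= -1·row0 → [0,-1,0]
  row2 -= 2·row0 → [0,-4,-3]
  row2 -= 4·row1 → [0,0,-3]

L=[[1,0,0],[-1,1,0],[2,4,1]] U=[[-3,0,-4],[0,-1,0],[0,0,-3]]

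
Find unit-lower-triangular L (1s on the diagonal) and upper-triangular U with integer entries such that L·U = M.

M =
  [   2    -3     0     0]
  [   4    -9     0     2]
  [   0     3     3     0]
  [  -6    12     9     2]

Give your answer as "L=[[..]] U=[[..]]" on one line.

L=[[1,0,0,0],[2,1,0,0],[0,-1,1,0],[-3,-1,3,1]] U=[[2,-3,0,0],[0,-3,0,2],[0,0,3,2],[0,0,0,-2]]

  R1 -= 2·R0 → [0,-3,0,2]
  R2 -= 0·R0 → [0,3,3,0]
  R3 -= -3·R0 → [0,3,9,2]
  R2 -= -1·R1 → [0,0,3,2]
  R3 -= -1·R1 → [0,0,9,4]
  R3 -= 3·R2 → [0,0,0,-2]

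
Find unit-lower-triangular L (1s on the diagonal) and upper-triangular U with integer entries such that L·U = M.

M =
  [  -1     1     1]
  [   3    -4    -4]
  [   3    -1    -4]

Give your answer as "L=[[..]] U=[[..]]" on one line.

  r1 -= -3·r0 → [0,-1,-1]
  r2 -= -3·r0 → [0,2,-1]
  r2 -= -2·r1 → [0,0,-3]

L=[[1,0,0],[-3,1,0],[-3,-2,1]] U=[[-1,1,1],[0,-1,-1],[0,0,-3]]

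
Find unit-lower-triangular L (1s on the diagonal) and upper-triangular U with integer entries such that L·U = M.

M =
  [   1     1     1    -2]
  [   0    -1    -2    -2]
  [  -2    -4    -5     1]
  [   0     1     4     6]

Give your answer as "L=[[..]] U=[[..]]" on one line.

  row1 -= 0·row0 → [0,-1,-2,-2]
  row2 -= -2·row0 → [0,-2,-3,-3]
  row3 -= 0·row0 → [0,1,4,6]
  row2 -= 2·row1 → [0,0,1,1]
  row3 -= -1·row1 → [0,0,2,4]
  row3 -= 2·row2 → [0,0,0,2]

L=[[1,0,0,0],[0,1,0,0],[-2,2,1,0],[0,-1,2,1]] U=[[1,1,1,-2],[0,-1,-2,-2],[0,0,1,1],[0,0,0,2]]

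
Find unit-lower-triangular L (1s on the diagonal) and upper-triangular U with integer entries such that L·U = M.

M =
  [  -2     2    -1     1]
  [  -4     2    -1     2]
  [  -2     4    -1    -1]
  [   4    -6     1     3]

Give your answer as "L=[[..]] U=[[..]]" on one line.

  R1 -= 2·R0 → [0,-2,1,0]
  R2 -= 1·R0 → [0,2,0,-2]
  R3 -= -2·R0 → [0,-2,-1,5]
  R2 -= -1·R1 → [0,0,1,-2]
  R3 -= 1·R1 → [0,0,-2,5]
  R3 -= -2·R2 → [0,0,0,1]

L=[[1,0,0,0],[2,1,0,0],[1,-1,1,0],[-2,1,-2,1]] U=[[-2,2,-1,1],[0,-2,1,0],[0,0,1,-2],[0,0,0,1]]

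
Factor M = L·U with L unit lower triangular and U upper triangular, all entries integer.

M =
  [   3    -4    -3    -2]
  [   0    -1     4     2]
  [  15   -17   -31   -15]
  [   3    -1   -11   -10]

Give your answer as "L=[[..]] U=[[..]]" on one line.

  row1 -= 0·row0 → [0,-1,4,2]
  row2 -= 5·row0 → [0,3,-16,-5]
  row3 -= 1·row0 → [0,3,-8,-8]
  row2 -= -3·row1 → [0,0,-4,1]
  row3 -= -3·row1 → [0,0,4,-2]
  row3 -= -1·row2 → [0,0,0,-1]

L=[[1,0,0,0],[0,1,0,0],[5,-3,1,0],[1,-3,-1,1]] U=[[3,-4,-3,-2],[0,-1,4,2],[0,0,-4,1],[0,0,0,-1]]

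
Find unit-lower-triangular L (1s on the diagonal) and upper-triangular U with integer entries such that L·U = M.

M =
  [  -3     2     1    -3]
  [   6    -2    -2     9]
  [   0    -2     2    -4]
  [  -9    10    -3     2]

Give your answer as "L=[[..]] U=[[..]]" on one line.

  row1 -= -2·row0 → [0,2,0,3]
  row2 -= 0·row0 → [0,-2,2,-4]
  row3 -= 3·row0 → [0,4,-6,11]
  row2 -= -1·row1 → [0,0,2,-1]
  row3 -= 2·row1 → [0,0,-6,5]
  row3 -= -3·row2 → [0,0,0,2]

L=[[1,0,0,0],[-2,1,0,0],[0,-1,1,0],[3,2,-3,1]] U=[[-3,2,1,-3],[0,2,0,3],[0,0,2,-1],[0,0,0,2]]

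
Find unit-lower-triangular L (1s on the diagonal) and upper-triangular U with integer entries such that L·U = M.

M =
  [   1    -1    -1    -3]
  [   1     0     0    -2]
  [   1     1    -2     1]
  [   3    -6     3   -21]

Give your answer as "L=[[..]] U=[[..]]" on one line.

L=[[1,0,0,0],[1,1,0,0],[1,2,1,0],[3,-3,-3,1]] U=[[1,-1,-1,-3],[0,1,1,1],[0,0,-3,2],[0,0,0,-3]]

  r1 -= 1·r0 → [0,1,1,1]
  r2 -= 1·r0 → [0,2,-1,4]
  r3 -= 3·r0 → [0,-3,6,-12]
  r2 -= 2·r1 → [0,0,-3,2]
  r3 -= -3·r1 → [0,0,9,-9]
  r3 -= -3·r2 → [0,0,0,-3]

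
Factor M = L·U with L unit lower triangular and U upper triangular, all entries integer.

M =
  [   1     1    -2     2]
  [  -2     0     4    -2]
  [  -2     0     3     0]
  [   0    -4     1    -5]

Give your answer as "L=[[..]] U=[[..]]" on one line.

  row1 -= -2·row0 → [0,2,0,2]
  row2 -= -2·row0 → [0,2,-1,4]
  row3 -= 0·row0 → [0,-4,1,-5]
  row2 -= 1·row1 → [0,0,-1,2]
  row3 -= -2·row1 → [0,0,1,-1]
  row3 -= -1·row2 → [0,0,0,1]

L=[[1,0,0,0],[-2,1,0,0],[-2,1,1,0],[0,-2,-1,1]] U=[[1,1,-2,2],[0,2,0,2],[0,0,-1,2],[0,0,0,1]]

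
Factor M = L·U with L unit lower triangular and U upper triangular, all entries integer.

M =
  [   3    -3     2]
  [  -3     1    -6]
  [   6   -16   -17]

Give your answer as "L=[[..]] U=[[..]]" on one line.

  r1 -= -1·r0 → [0,-2,-4]
  r2 -= 2·r0 → [0,-10,-21]
  r2 -= 5·r1 → [0,0,-1]

L=[[1,0,0],[-1,1,0],[2,5,1]] U=[[3,-3,2],[0,-2,-4],[0,0,-1]]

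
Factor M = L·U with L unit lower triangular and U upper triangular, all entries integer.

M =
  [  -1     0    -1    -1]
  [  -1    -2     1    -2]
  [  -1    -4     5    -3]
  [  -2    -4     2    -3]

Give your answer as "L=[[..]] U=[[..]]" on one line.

L=[[1,0,0,0],[1,1,0,0],[1,2,1,0],[2,2,0,1]] U=[[-1,0,-1,-1],[0,-2,2,-1],[0,0,2,0],[0,0,0,1]]

  R1 -= 1·R0 → [0,-2,2,-1]
  R2 -= 1·R0 → [0,-4,6,-2]
  R3 -= 2·R0 → [0,-4,4,-1]
  R2 -= 2·R1 → [0,0,2,0]
  R3 -= 2·R1 → [0,0,0,1]
  R3 -= 0·R2 → [0,0,0,1]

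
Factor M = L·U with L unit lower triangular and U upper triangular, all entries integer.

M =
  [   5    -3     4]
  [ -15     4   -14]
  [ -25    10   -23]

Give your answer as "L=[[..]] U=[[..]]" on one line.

L=[[1,0,0],[-3,1,0],[-5,1,1]] U=[[5,-3,4],[0,-5,-2],[0,0,-1]]

  r1 -= -3·r0 → [0,-5,-2]
  r2 -= -5·r0 → [0,-5,-3]
  r2 -= 1·r1 → [0,0,-1]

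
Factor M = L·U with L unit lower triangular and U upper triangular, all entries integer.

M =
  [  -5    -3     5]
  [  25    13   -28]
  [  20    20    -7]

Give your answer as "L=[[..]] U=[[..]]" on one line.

L=[[1,0,0],[-5,1,0],[-4,-4,1]] U=[[-5,-3,5],[0,-2,-3],[0,0,1]]

  row1 -= -5·row0 → [0,-2,-3]
  row2 -= -4·row0 → [0,8,13]
  row2 -= -4·row1 → [0,0,1]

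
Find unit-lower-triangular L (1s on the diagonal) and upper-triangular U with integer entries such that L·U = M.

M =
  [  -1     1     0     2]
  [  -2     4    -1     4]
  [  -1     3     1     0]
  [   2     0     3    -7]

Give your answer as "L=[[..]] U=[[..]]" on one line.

  r1 -= 2·r0 → [0,2,-1,0]
  r2 -= 1·r0 → [0,2,1,-2]
  r3 -= -2·r0 → [0,2,3,-3]
  r2 -= 1·r1 → [0,0,2,-2]
  r3 -= 1·r1 → [0,0,4,-3]
  r3 -= 2·r2 → [0,0,0,1]

L=[[1,0,0,0],[2,1,0,0],[1,1,1,0],[-2,1,2,1]] U=[[-1,1,0,2],[0,2,-1,0],[0,0,2,-2],[0,0,0,1]]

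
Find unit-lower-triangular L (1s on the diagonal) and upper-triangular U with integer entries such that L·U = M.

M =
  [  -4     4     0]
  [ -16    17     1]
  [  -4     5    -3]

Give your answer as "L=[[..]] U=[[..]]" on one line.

  row1 -= 4·row0 → [0,1,1]
  row2 -= 1·row0 → [0,1,-3]
  row2 -= 1·row1 → [0,0,-4]

L=[[1,0,0],[4,1,0],[1,1,1]] U=[[-4,4,0],[0,1,1],[0,0,-4]]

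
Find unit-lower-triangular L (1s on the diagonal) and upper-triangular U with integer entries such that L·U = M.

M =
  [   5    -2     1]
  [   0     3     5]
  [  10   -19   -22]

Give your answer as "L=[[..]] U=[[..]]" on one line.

  R1 -= 0·R0 → [0,3,5]
  R2 -= 2·R0 → [0,-15,-24]
  R2 -= -5·R1 → [0,0,1]

L=[[1,0,0],[0,1,0],[2,-5,1]] U=[[5,-2,1],[0,3,5],[0,0,1]]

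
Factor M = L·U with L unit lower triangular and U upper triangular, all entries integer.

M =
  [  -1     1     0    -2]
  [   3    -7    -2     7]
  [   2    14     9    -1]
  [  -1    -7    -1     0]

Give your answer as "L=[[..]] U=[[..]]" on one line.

  row1 -= -3·row0 → [0,-4,-2,1]
  row2 -= -2·row0 → [0,16,9,-5]
  row3 -= 1·row0 → [0,-8,-1,2]
  row2 -= -4·row1 → [0,0,1,-1]
  row3 -= 2·row1 → [0,0,3,0]
  row3 -= 3·row2 → [0,0,0,3]

L=[[1,0,0,0],[-3,1,0,0],[-2,-4,1,0],[1,2,3,1]] U=[[-1,1,0,-2],[0,-4,-2,1],[0,0,1,-1],[0,0,0,3]]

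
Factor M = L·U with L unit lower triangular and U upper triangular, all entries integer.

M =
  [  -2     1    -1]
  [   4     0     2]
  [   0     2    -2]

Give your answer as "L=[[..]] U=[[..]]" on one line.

  row1 -= -2·row0 → [0,2,0]
  row2 -= 0·row0 → [0,2,-2]
  row2 -= 1·row1 → [0,0,-2]

L=[[1,0,0],[-2,1,0],[0,1,1]] U=[[-2,1,-1],[0,2,0],[0,0,-2]]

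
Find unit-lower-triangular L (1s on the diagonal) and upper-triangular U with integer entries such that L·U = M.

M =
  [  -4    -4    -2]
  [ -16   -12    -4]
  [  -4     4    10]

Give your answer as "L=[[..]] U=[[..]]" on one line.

L=[[1,0,0],[4,1,0],[1,2,1]] U=[[-4,-4,-2],[0,4,4],[0,0,4]]

  r1 -= 4·r0 → [0,4,4]
  r2 -= 1·r0 → [0,8,12]
  r2 -= 2·r1 → [0,0,4]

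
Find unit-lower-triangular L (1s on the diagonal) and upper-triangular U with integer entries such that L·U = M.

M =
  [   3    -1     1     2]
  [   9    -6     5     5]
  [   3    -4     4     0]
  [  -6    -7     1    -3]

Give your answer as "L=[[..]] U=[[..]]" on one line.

L=[[1,0,0,0],[3,1,0,0],[1,1,1,0],[-2,3,-3,1]] U=[[3,-1,1,2],[0,-3,2,-1],[0,0,1,-1],[0,0,0,1]]

  R1 -= 3·R0 → [0,-3,2,-1]
  R2 -= 1·R0 → [0,-3,3,-2]
  R3 -= -2·R0 → [0,-9,3,1]
  R2 -= 1·R1 → [0,0,1,-1]
  R3 -= 3·R1 → [0,0,-3,4]
  R3 -= -3·R2 → [0,0,0,1]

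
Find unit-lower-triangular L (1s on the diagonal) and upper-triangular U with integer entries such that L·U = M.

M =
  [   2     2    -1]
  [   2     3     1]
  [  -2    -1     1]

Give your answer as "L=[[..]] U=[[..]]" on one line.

L=[[1,0,0],[1,1,0],[-1,1,1]] U=[[2,2,-1],[0,1,2],[0,0,-2]]

  row1 -= 1·row0 → [0,1,2]
  row2 -= -1·row0 → [0,1,0]
  row2 -= 1·row1 → [0,0,-2]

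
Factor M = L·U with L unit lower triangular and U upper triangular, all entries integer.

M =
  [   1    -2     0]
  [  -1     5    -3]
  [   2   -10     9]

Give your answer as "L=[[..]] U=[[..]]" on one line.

L=[[1,0,0],[-1,1,0],[2,-2,1]] U=[[1,-2,0],[0,3,-3],[0,0,3]]

  R1 -= -1·R0 → [0,3,-3]
  R2 -= 2·R0 → [0,-6,9]
  R2 -= -2·R1 → [0,0,3]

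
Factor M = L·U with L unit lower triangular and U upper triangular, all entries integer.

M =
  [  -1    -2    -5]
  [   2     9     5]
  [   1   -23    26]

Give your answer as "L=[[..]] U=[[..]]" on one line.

L=[[1,0,0],[-2,1,0],[-1,-5,1]] U=[[-1,-2,-5],[0,5,-5],[0,0,-4]]

  R1 -= -2·R0 → [0,5,-5]
  R2 -= -1·R0 → [0,-25,21]
  R2 -= -5·R1 → [0,0,-4]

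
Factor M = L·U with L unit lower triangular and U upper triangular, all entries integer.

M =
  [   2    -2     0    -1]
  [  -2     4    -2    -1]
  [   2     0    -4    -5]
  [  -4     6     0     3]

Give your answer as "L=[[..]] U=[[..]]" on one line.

  r1 -= -1·r0 → [0,2,-2,-2]
  r2 -= 1·r0 → [0,2,-4,-4]
  r3 -= -2·r0 → [0,2,0,1]
  r2 -= 1·r1 → [0,0,-2,-2]
  r3 -= 1·r1 → [0,0,2,3]
  r3 -= -1·r2 → [0,0,0,1]

L=[[1,0,0,0],[-1,1,0,0],[1,1,1,0],[-2,1,-1,1]] U=[[2,-2,0,-1],[0,2,-2,-2],[0,0,-2,-2],[0,0,0,1]]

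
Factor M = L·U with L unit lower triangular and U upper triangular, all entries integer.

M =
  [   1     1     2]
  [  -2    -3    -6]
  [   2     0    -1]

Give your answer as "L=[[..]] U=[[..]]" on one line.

  row1 -= -2·row0 → [0,-1,-2]
  row2 -= 2·row0 → [0,-2,-5]
  row2 -= 2·row1 → [0,0,-1]

L=[[1,0,0],[-2,1,0],[2,2,1]] U=[[1,1,2],[0,-1,-2],[0,0,-1]]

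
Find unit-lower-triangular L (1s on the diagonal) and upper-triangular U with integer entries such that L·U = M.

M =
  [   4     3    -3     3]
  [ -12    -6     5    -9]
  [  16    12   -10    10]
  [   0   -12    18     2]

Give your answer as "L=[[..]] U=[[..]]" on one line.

L=[[1,0,0,0],[-3,1,0,0],[4,0,1,0],[0,-4,1,1]] U=[[4,3,-3,3],[0,3,-4,0],[0,0,2,-2],[0,0,0,4]]

  R1 -= -3·R0 → [0,3,-4,0]
  R2 -= 4·R0 → [0,0,2,-2]
  R3 -= 0·R0 → [0,-12,18,2]
  R2 -= 0·R1 → [0,0,2,-2]
  R3 -= -4·R1 → [0,0,2,2]
  R3 -= 1·R2 → [0,0,0,4]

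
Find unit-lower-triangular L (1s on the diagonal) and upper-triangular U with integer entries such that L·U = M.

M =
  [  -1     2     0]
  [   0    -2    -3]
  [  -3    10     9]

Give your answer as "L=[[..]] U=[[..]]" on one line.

  r1 -= 0·r0 → [0,-2,-3]
  r2 -= 3·r0 → [0,4,9]
  r2 -= -2·r1 → [0,0,3]

L=[[1,0,0],[0,1,0],[3,-2,1]] U=[[-1,2,0],[0,-2,-3],[0,0,3]]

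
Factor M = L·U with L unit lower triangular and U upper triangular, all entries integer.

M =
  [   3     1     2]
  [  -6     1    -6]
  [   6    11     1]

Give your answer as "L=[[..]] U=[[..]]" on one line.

  R1 -= -2·R0 → [0,3,-2]
  R2 -= 2·R0 → [0,9,-3]
  R2 -= 3·R1 → [0,0,3]

L=[[1,0,0],[-2,1,0],[2,3,1]] U=[[3,1,2],[0,3,-2],[0,0,3]]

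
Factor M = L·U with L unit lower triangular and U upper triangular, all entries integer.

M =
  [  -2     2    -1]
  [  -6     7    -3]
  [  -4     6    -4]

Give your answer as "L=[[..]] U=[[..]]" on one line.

L=[[1,0,0],[3,1,0],[2,2,1]] U=[[-2,2,-1],[0,1,0],[0,0,-2]]

  r1 -= 3·r0 → [0,1,0]
  r2 -= 2·r0 → [0,2,-2]
  r2 -= 2·r1 → [0,0,-2]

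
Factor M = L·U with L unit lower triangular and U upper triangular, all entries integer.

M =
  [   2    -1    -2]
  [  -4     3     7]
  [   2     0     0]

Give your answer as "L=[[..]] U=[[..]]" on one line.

  row1 -= -2·row0 → [0,1,3]
  row2 -= 1·row0 → [0,1,2]
  row2 -= 1·row1 → [0,0,-1]

L=[[1,0,0],[-2,1,0],[1,1,1]] U=[[2,-1,-2],[0,1,3],[0,0,-1]]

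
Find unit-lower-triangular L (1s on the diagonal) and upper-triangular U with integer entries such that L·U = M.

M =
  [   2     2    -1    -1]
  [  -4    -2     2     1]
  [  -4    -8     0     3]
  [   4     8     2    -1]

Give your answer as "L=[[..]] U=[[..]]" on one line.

  R1 -= -2·R0 → [0,2,0,-1]
  R2 -= -2·R0 → [0,-4,-2,1]
  R3 -= 2·R0 → [0,4,4,1]
  R2 -= -2·R1 → [0,0,-2,-1]
  R3 -= 2·R1 → [0,0,4,3]
  R3 -= -2·R2 → [0,0,0,1]

L=[[1,0,0,0],[-2,1,0,0],[-2,-2,1,0],[2,2,-2,1]] U=[[2,2,-1,-1],[0,2,0,-1],[0,0,-2,-1],[0,0,0,1]]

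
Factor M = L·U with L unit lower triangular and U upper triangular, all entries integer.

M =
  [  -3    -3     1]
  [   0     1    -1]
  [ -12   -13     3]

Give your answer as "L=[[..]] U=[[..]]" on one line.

  row1 -= 0·row0 → [0,1,-1]
  row2 -= 4·row0 → [0,-1,-1]
  row2 -= -1·row1 → [0,0,-2]

L=[[1,0,0],[0,1,0],[4,-1,1]] U=[[-3,-3,1],[0,1,-1],[0,0,-2]]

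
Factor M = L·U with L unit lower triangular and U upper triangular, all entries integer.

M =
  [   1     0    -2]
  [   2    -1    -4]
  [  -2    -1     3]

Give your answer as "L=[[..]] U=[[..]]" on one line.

L=[[1,0,0],[2,1,0],[-2,1,1]] U=[[1,0,-2],[0,-1,0],[0,0,-1]]

  R1 -= 2·R0 → [0,-1,0]
  R2 -= -2·R0 → [0,-1,-1]
  R2 -= 1·R1 → [0,0,-1]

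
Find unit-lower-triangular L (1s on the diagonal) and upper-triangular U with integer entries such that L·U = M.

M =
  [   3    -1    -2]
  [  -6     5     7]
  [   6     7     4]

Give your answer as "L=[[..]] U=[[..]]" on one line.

L=[[1,0,0],[-2,1,0],[2,3,1]] U=[[3,-1,-2],[0,3,3],[0,0,-1]]

  r1 -= -2·r0 → [0,3,3]
  r2 -= 2·r0 → [0,9,8]
  r2 -= 3·r1 → [0,0,-1]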